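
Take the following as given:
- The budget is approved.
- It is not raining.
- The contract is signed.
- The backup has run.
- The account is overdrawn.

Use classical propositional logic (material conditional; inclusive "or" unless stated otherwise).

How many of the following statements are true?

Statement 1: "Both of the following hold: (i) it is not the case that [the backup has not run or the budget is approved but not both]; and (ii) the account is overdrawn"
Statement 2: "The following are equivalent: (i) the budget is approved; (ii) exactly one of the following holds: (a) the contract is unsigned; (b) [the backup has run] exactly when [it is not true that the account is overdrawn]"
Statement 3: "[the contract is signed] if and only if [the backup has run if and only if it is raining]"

Let M = "the backup has run" (T), D = "the budget is approved" (T), K = "the account is overdrawn" (T), N = "the contract is signed" (T), S = "it is raining" (F).

Statement 1: This is ¬(¬M ⊕ D) ∧ K.

¬M = ¬T = F
¬M ⊕ D = F ⊕ T = T
¬(¬M ⊕ D) = ¬T = F
¬(¬M ⊕ D) ∧ K = F ∧ T = F
Thus Statement 1 is false.

Statement 2: In symbols: D ↔ (¬N ⊕ (M ↔ ¬K))

¬N = ¬T = F
¬K = ¬T = F
M ↔ ¬K = T ↔ F = F
¬N ⊕ (M ↔ ¬K) = F ⊕ F = F
D ↔ (¬N ⊕ (M ↔ ¬K)) = T ↔ F = F
Thus Statement 2 is false.

Statement 3: Formalization: N ↔ (M ↔ S)

M ↔ S = T ↔ F = F
N ↔ (M ↔ S) = T ↔ F = F
Thus Statement 3 is false.

True statements: 0 (none).

0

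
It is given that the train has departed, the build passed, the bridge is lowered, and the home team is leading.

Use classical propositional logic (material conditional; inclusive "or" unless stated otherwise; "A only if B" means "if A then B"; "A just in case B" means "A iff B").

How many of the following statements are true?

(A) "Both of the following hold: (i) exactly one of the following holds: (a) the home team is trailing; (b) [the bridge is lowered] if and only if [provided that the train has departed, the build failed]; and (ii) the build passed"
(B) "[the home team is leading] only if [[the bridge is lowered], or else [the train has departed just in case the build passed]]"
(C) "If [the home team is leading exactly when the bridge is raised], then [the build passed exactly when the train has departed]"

2

Let K = "the home team is leading" (T), W = "the bridge is raised" (F), R = "the train has departed" (T), N = "the build passed" (T).

(A): Parsed as (¬K ⊕ (¬W ↔ (R → ¬N))) ∧ N

¬K = ¬T = F
¬W = ¬F = T
¬N = ¬T = F
R → ¬N = T → F = F
¬W ↔ (R → ¬N) = T ↔ F = F
¬K ⊕ (¬W ↔ (R → ¬N)) = F ⊕ F = F
(¬K ⊕ (¬W ↔ (R → ¬N))) ∧ N = F ∧ T = F
Thus (A) is false.

(B): Parsed as K → (¬W ∨ (R ↔ N))

¬W = ¬F = T
R ↔ N = T ↔ T = T
¬W ∨ (R ↔ N) = T ∨ T = T
K → (¬W ∨ (R ↔ N)) = T → T = T
Hence (B) is true.

(C): In symbols: (K ↔ W) → (N ↔ R)

K ↔ W = T ↔ F = F
N ↔ R = T ↔ T = T
(K ↔ W) → (N ↔ R) = F → T = T
Hence (C) is true.

Count: 2.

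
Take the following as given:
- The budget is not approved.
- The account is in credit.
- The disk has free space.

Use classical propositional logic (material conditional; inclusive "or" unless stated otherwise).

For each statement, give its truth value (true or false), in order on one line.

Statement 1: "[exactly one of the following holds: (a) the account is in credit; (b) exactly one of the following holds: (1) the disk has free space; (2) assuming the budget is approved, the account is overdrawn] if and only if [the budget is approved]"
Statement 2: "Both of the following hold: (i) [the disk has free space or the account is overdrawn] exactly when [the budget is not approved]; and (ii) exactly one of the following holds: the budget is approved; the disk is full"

Statement 1 False / Statement 2 False

Let R = "the account is overdrawn" (False), K = "the disk is full" (False), M = "the budget is approved" (False).

Statement 1: This is (not R xor (not K xor (M -> R))) iff M.

not R = not False = True
not K = not False = True
M -> R = False -> False = True
not K xor (M -> R) = True xor True = False
not R xor (not K xor (M -> R)) = True xor False = True
(not R xor (not K xor (M -> R))) iff M = True iff False = False
So Statement 1 is false.

Statement 2: Formalization: ((not K or R) iff not M) and (M xor K)

not K = not False = True
not K or R = True or False = True
not M = not False = True
(not K or R) iff not M = True iff True = True
M xor K = False xor False = False
((not K or R) iff not M) and (M xor K) = True and False = False
Thus Statement 2 is false.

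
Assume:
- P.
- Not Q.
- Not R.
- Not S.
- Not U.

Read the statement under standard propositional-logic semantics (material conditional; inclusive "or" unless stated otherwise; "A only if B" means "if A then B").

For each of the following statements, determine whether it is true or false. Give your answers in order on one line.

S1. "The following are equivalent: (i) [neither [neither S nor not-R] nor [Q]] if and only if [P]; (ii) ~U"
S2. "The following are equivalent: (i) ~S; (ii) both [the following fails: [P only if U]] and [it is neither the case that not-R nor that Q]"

S1 T, S2 F

S1: In symbols: (((S nor ~R) nor Q) <-> P) <-> ~U

~R = ~F = T
S nor ~R = F nor T = F
(S nor ~R) nor Q = F nor F = T
((S nor ~R) nor Q) <-> P = T <-> T = T
~U = ~F = T
(((S nor ~R) nor Q) <-> P) <-> ~U = T <-> T = T
Thus S1 is true.

S2: Parsed as ~S <-> (~(P -> U) & (~R nor Q))

~S = ~F = T
P -> U = T -> F = F
~(P -> U) = ~F = T
~R = ~F = T
~R nor Q = T nor F = F
~(P -> U) & (~R nor Q) = T & F = F
~S <-> (~(P -> U) & (~R nor Q)) = T <-> F = F
Thus S2 is false.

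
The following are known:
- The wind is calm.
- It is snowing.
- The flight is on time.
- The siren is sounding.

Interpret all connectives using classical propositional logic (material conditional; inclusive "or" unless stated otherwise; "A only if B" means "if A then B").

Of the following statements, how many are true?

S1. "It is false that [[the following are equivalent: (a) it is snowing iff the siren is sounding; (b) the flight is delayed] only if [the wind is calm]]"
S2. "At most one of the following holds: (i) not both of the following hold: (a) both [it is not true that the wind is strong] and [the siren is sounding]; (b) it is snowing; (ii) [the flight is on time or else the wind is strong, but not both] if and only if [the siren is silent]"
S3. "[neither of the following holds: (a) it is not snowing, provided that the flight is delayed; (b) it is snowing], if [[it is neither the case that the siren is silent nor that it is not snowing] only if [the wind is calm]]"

Let S = "it is snowing" (True), R = "the siren is sounding" (True), M = "the flight is delayed" (False), N = "the wind is strong" (False).

S1: Formalization: not (((S iff R) iff M) -> not N)

S iff R = True iff True = True
(S iff R) iff M = True iff False = False
not N = not False = True
((S iff R) iff M) -> not N = False -> True = True
not (((S iff R) iff M) -> not N) = not True = False
So S1 is false.

S2: Formalization: ((not N and R) nand S) nand ((not M xor N) iff not R)

not N = not False = True
not N and R = True and True = True
(not N and R) nand S = True nand True = False
not M = not False = True
not M xor N = True xor False = True
not R = not True = False
(not M xor N) iff not R = True iff False = False
((not N and R) nand S) nand ((not M xor N) iff not R) = False nand False = True
So S2 is true.

S3: In symbols: ((not R nor not S) -> not N) -> ((M -> not S) nor S)

not R = not True = False
not S = not True = False
not R nor not S = False nor False = True
not N = not False = True
(not R nor not S) -> not N = True -> True = True
not S = not True = False
M -> not S = False -> False = True
(M -> not S) nor S = True nor True = False
((not R nor not S) -> not N) -> ((M -> not S) nor S) = True -> False = False
Thus S3 is false.

True statements: 1.

1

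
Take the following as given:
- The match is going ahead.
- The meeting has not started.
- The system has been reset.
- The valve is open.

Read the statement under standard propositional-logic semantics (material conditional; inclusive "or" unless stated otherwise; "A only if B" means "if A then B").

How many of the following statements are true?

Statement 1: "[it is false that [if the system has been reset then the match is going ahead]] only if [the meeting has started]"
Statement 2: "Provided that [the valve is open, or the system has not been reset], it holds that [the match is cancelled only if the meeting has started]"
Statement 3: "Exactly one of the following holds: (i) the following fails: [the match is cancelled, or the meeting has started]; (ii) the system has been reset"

Let K = "the system has been reset" (T), R = "the match is cancelled" (F), D = "the meeting has started" (F), V = "the valve is open" (T).

Statement 1: Formalization: ¬(K → ¬R) → D

¬R = ¬F = T
K → ¬R = T → T = T
¬(K → ¬R) = ¬T = F
¬(K → ¬R) → D = F → F = T
Hence Statement 1 is true.

Statement 2: This is (V ∨ ¬K) → (R → D).

¬K = ¬T = F
V ∨ ¬K = T ∨ F = T
R → D = F → F = T
(V ∨ ¬K) → (R → D) = T → T = T
Thus Statement 2 is true.

Statement 3: Parsed as ¬(R ∨ D) ⊕ K

R ∨ D = F ∨ F = F
¬(R ∨ D) = ¬F = T
¬(R ∨ D) ⊕ K = T ⊕ T = F
Hence Statement 3 is false.

True statements: 2.

2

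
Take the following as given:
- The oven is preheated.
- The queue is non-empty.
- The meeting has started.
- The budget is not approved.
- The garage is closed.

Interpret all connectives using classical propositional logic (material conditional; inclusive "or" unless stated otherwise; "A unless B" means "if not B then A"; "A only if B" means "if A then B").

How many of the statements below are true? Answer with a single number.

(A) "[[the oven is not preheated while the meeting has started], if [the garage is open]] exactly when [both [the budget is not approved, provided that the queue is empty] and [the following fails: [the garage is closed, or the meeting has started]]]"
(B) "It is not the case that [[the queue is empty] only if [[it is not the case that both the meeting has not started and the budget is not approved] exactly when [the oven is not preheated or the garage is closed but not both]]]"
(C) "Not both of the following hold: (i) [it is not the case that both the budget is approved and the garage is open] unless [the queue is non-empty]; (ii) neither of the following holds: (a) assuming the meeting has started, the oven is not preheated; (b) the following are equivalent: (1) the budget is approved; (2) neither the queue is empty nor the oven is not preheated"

0

Let P = "the garage is closed" (True), G = "the oven is preheated" (True), L = "the meeting has started" (True), R = "the queue is empty" (False), N = "the budget is approved" (False).

(A): Parsed as (not P -> (not G and L)) iff ((R -> not N) and not (P or L))

not P = not True = False
not G = not True = False
not G and L = False and True = False
not P -> (not G and L) = False -> False = True
not N = not False = True
R -> not N = False -> True = True
P or L = True or True = True
not (P or L) = not True = False
(R -> not N) and not (P or L) = True and False = False
(not P -> (not G and L)) iff ((R -> not N) and not (P or L)) = True iff False = False
Thus (A) is false.

(B): Parsed as not (R -> ((not L nand not N) iff (not G xor P)))

not L = not True = False
not N = not False = True
not L nand not N = False nand True = True
not G = not True = False
not G xor P = False xor True = True
(not L nand not N) iff (not G xor P) = True iff True = True
R -> ((not L nand not N) iff (not G xor P)) = False -> True = True
not (R -> ((not L nand not N) iff (not G xor P))) = not True = False
Thus (B) is false.

(C): This is ((N nand not P) or not R) nand ((L -> not G) nor (N iff (R nor not G))).

not P = not True = False
N nand not P = False nand False = True
not R = not False = True
(N nand not P) or not R = True or True = True
not G = not True = False
L -> not G = True -> False = False
not G = not True = False
R nor not G = False nor False = True
N iff (R nor not G) = False iff True = False
(L -> not G) nor (N iff (R nor not G)) = False nor False = True
((N nand not P) or not R) nand ((L -> not G) nor (N iff (R nor not G))) = True nand True = False
Thus (C) is false.

True statements: 0 (none).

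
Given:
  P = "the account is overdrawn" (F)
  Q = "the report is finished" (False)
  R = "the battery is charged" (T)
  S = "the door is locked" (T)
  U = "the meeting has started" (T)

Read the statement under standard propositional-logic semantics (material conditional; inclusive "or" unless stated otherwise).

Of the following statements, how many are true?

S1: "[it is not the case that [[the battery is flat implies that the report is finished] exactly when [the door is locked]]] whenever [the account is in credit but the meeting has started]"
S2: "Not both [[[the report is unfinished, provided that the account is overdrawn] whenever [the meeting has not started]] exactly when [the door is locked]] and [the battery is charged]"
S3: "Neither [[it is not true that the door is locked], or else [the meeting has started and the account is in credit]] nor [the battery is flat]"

S1: Formalization: (¬P ∧ U) → ¬((¬R → Q) ↔ S)

¬P = ¬F = T
¬P ∧ U = T ∧ T = T
¬R = ¬T = F
¬R → Q = F → F = T
(¬R → Q) ↔ S = T ↔ T = T
¬((¬R → Q) ↔ S) = ¬T = F
(¬P ∧ U) → ¬((¬R → Q) ↔ S) = T → F = F
So S1 is false.

S2: Formalization: ((¬U → (P → ¬Q)) ↔ S) ↑ R

¬U = ¬T = F
¬Q = ¬F = T
P → ¬Q = F → T = T
¬U → (P → ¬Q) = F → T = T
(¬U → (P → ¬Q)) ↔ S = T ↔ T = T
((¬U → (P → ¬Q)) ↔ S) ↑ R = T ↑ T = F
So S2 is false.

S3: Formalization: (¬S ∨ (U ∧ ¬P)) ↓ ¬R

¬S = ¬T = F
¬P = ¬F = T
U ∧ ¬P = T ∧ T = T
¬S ∨ (U ∧ ¬P) = F ∨ T = T
¬R = ¬T = F
(¬S ∨ (U ∧ ¬P)) ↓ ¬R = T ↓ F = F
So S3 is false.

0 of the 3 statements are true (none).

0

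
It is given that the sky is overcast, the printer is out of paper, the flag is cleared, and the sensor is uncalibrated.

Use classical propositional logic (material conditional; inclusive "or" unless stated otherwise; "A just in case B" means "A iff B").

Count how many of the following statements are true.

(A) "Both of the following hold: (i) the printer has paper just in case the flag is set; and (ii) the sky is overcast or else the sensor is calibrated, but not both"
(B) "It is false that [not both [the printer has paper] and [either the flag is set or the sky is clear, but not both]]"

Let L = "the printer has paper" (False), H = "the flag is set" (False), P = "the sky is overcast" (True), W = "the sensor is calibrated" (False).

(A): Formalization: (L iff H) and (P xor W)

L iff H = False iff False = True
P xor W = True xor False = True
(L iff H) and (P xor W) = True and True = True
Hence (A) is true.

(B): Parsed as not (L nand (H xor not P))

not P = not True = False
H xor not P = False xor False = False
L nand (H xor not P) = False nand False = True
not (L nand (H xor not P)) = not True = False
So (B) is false.

Count: 1.

1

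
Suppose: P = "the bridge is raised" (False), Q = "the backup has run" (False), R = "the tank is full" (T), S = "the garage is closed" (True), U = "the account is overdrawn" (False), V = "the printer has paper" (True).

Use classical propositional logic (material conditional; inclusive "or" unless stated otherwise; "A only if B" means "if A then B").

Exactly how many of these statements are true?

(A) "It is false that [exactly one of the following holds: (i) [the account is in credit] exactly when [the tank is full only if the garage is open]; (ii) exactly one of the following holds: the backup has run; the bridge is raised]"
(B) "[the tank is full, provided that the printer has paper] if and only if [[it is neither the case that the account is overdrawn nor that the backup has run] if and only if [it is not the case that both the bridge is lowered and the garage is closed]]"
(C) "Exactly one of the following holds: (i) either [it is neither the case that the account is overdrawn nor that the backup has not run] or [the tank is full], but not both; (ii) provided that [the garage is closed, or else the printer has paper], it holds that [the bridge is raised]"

2

(A): In symbols: not ((not U iff (R -> not S)) xor (Q xor P))

not U = not False = True
not S = not True = False
R -> not S = True -> False = False
not U iff (R -> not S) = True iff False = False
Q xor P = False xor False = False
(not U iff (R -> not S)) xor (Q xor P) = False xor False = False
not ((not U iff (R -> not S)) xor (Q xor P)) = not False = True
Thus (A) is true.

(B): This is (V -> R) iff ((U nor Q) iff (not P nand S)).

V -> R = True -> True = True
U nor Q = False nor False = True
not P = not False = True
not P nand S = True nand True = False
(U nor Q) iff (not P nand S) = True iff False = False
(V -> R) iff ((U nor Q) iff (not P nand S)) = True iff False = False
Thus (B) is false.

(C): Parsed as ((U nor not Q) xor R) xor ((S or V) -> P)

not Q = not False = True
U nor not Q = False nor True = False
(U nor not Q) xor R = False xor True = True
S or V = True or True = True
(S or V) -> P = True -> False = False
((U nor not Q) xor R) xor ((S or V) -> P) = True xor False = True
Hence (C) is true.

Count: 2.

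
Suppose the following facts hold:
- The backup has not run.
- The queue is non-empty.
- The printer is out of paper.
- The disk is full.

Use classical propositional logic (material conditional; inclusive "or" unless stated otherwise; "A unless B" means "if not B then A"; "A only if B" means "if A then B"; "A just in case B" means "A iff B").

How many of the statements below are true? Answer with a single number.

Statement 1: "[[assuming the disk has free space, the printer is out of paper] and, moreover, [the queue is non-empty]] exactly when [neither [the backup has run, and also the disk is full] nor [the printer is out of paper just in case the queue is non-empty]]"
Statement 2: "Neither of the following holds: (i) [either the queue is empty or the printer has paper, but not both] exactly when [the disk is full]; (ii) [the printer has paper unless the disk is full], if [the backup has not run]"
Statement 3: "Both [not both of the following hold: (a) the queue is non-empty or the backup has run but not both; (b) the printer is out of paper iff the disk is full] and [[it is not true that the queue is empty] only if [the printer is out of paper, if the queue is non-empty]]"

Let S = "the disk is full" (True), R = "the printer has paper" (False), Q = "the queue is empty" (False), P = "the backup has run" (False).

Statement 1: In symbols: ((not S -> not R) and not Q) iff ((P and S) nor (not R iff not Q))

not S = not True = False
not R = not False = True
not S -> not R = False -> True = True
not Q = not False = True
(not S -> not R) and not Q = True and True = True
P and S = False and True = False
not R = not False = True
not Q = not False = True
not R iff not Q = True iff True = True
(P and S) nor (not R iff not Q) = False nor True = False
((not S -> not R) and not Q) iff ((P and S) nor (not R iff not Q)) = True iff False = False
So Statement 1 is false.

Statement 2: Parsed as ((Q xor R) iff S) nor (not P -> (R or S))

Q xor R = False xor False = False
(Q xor R) iff S = False iff True = False
not P = not False = True
R or S = False or True = True
not P -> (R or S) = True -> True = True
((Q xor R) iff S) nor (not P -> (R or S)) = False nor True = False
So Statement 2 is false.

Statement 3: Parsed as ((not Q xor P) nand (not R iff S)) and (not Q -> (not Q -> not R))

not Q = not False = True
not Q xor P = True xor False = True
not R = not False = True
not R iff S = True iff True = True
(not Q xor P) nand (not R iff S) = True nand True = False
not Q = not False = True
not Q = not False = True
not R = not False = True
not Q -> not R = True -> True = True
not Q -> (not Q -> not R) = True -> True = True
((not Q xor P) nand (not R iff S)) and (not Q -> (not Q -> not R)) = False and True = False
Hence Statement 3 is false.

0 of the 3 statements are true (none).

0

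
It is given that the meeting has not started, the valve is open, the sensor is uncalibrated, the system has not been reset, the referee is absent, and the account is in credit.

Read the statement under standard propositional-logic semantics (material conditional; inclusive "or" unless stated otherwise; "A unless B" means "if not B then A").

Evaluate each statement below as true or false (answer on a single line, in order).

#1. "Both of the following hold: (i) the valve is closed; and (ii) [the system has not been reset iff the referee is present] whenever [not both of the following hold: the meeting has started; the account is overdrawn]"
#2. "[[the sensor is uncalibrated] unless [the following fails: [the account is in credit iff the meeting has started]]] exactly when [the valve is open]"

#1 F / #2 T

Let N = "the valve is open" (T), V = "the meeting has started" (F), S = "the account is overdrawn" (F), P = "the system has been reset" (F), W = "the referee is present" (F), K = "the sensor is calibrated" (F).

#1: Formalization: ~N & ((V nand S) -> (~P <-> W))

~N = ~T = F
V nand S = F nand F = T
~P = ~F = T
~P <-> W = T <-> F = F
(V nand S) -> (~P <-> W) = T -> F = F
~N & ((V nand S) -> (~P <-> W)) = F & F = F
Thus #1 is false.

#2: Parsed as (~K | ~(~S <-> V)) <-> N

~K = ~F = T
~S = ~F = T
~S <-> V = T <-> F = F
~(~S <-> V) = ~F = T
~K | ~(~S <-> V) = T | T = T
(~K | ~(~S <-> V)) <-> N = T <-> T = T
Thus #2 is true.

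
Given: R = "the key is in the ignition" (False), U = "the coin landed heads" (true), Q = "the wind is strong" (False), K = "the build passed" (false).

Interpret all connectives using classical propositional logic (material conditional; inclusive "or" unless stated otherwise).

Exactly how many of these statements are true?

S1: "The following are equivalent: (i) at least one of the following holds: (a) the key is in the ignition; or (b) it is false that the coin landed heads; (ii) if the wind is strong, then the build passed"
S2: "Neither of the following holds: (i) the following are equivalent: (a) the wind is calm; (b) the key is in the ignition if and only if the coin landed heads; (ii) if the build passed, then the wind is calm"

0

S1: Formalization: (R ∨ ¬U) ↔ (Q → K)

¬U = ¬T = F
R ∨ ¬U = F ∨ F = F
Q → K = F → F = T
(R ∨ ¬U) ↔ (Q → K) = F ↔ T = F
Hence S1 is false.

S2: Formalization: (¬Q ↔ (R ↔ U)) ↓ (K → ¬Q)

¬Q = ¬F = T
R ↔ U = F ↔ T = F
¬Q ↔ (R ↔ U) = T ↔ F = F
¬Q = ¬F = T
K → ¬Q = F → T = T
(¬Q ↔ (R ↔ U)) ↓ (K → ¬Q) = F ↓ T = F
Hence S2 is false.

0 of the 2 statements are true (none).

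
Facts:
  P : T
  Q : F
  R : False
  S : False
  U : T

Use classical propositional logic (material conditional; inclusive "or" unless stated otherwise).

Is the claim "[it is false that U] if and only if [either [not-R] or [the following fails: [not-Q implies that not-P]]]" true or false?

This is ¬U ↔ (¬R ∨ ¬(¬Q → ¬P)).

¬U = ¬T = F
¬R = ¬F = T
¬Q = ¬F = T
¬P = ¬T = F
¬Q → ¬P = T → F = F
¬(¬Q → ¬P) = ¬F = T
¬R ∨ ¬(¬Q → ¬P) = T ∨ T = T
¬U ↔ (¬R ∨ ¬(¬Q → ¬P)) = F ↔ T = F

False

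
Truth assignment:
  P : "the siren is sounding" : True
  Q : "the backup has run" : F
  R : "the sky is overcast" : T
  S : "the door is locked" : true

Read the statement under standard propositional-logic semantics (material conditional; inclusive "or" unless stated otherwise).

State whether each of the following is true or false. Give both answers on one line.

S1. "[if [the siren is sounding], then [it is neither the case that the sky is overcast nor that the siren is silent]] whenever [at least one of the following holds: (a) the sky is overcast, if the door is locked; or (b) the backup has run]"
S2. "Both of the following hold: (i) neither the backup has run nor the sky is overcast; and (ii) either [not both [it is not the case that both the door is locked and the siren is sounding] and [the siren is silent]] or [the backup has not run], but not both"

S1 false / S2 false

S1: Parsed as ((S -> R) | Q) -> (P -> (R nor ~P))

S -> R = T -> T = T
(S -> R) | Q = T | F = T
~P = ~T = F
R nor ~P = T nor F = F
P -> (R nor ~P) = T -> F = F
((S -> R) | Q) -> (P -> (R nor ~P)) = T -> F = F
Hence S1 is false.

S2: Parsed as (Q nor R) & (((S nand P) nand ~P) xor ~Q)

Q nor R = F nor T = F
S nand P = T nand T = F
~P = ~T = F
(S nand P) nand ~P = F nand F = T
~Q = ~F = T
((S nand P) nand ~P) xor ~Q = T xor T = F
(Q nor R) & (((S nand P) nand ~P) xor ~Q) = F & F = F
Thus S2 is false.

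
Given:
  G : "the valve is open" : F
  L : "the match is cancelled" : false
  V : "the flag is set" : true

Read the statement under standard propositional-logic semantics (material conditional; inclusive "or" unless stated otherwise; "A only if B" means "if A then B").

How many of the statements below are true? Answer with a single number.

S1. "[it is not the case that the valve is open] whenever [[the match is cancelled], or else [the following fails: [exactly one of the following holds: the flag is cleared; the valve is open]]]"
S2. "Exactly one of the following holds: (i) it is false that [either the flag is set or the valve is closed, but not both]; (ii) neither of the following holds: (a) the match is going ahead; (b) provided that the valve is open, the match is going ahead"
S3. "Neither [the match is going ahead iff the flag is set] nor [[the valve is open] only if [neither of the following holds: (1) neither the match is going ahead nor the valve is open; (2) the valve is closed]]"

S1: Parsed as (L ∨ ¬(¬V ⊕ G)) → ¬G

¬V = ¬T = F
¬V ⊕ G = F ⊕ F = F
¬(¬V ⊕ G) = ¬F = T
L ∨ ¬(¬V ⊕ G) = F ∨ T = T
¬G = ¬F = T
(L ∨ ¬(¬V ⊕ G)) → ¬G = T → T = T
Thus S1 is true.

S2: Parsed as ¬(V ⊕ ¬G) ⊕ (¬L ↓ (G → ¬L))

¬G = ¬F = T
V ⊕ ¬G = T ⊕ T = F
¬(V ⊕ ¬G) = ¬F = T
¬L = ¬F = T
¬L = ¬F = T
G → ¬L = F → T = T
¬L ↓ (G → ¬L) = T ↓ T = F
¬(V ⊕ ¬G) ⊕ (¬L ↓ (G → ¬L)) = T ⊕ F = T
Hence S2 is true.

S3: Formalization: (¬L ↔ V) ↓ (G → ((¬L ↓ G) ↓ ¬G))

¬L = ¬F = T
¬L ↔ V = T ↔ T = T
¬L = ¬F = T
¬L ↓ G = T ↓ F = F
¬G = ¬F = T
(¬L ↓ G) ↓ ¬G = F ↓ T = F
G → ((¬L ↓ G) ↓ ¬G) = F → F = T
(¬L ↔ V) ↓ (G → ((¬L ↓ G) ↓ ¬G)) = T ↓ T = F
Thus S3 is false.

Count: 2.

2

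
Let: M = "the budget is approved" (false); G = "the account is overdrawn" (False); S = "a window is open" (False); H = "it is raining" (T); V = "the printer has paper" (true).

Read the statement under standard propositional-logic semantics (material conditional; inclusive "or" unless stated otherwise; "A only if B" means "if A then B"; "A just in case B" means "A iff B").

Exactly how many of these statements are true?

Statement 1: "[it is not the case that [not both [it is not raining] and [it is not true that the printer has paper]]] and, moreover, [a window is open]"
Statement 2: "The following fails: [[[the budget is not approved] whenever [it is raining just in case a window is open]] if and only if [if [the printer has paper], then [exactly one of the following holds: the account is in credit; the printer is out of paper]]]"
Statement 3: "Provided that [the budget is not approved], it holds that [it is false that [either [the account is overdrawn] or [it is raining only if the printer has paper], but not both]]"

0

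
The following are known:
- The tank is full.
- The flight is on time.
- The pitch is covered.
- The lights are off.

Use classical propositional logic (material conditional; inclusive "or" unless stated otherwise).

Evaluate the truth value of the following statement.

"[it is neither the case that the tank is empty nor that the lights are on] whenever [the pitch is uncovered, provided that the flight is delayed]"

Let Q = "the flight is delayed" (F), R = "the pitch is covered" (T), P = "the tank is full" (T), S = "the lights are on" (F).
Formalization: (Q → ¬R) → (¬P ↓ S)

¬R = ¬T = F
Q → ¬R = F → F = T
¬P = ¬T = F
¬P ↓ S = F ↓ F = T
(Q → ¬R) → (¬P ↓ S) = T → T = T

True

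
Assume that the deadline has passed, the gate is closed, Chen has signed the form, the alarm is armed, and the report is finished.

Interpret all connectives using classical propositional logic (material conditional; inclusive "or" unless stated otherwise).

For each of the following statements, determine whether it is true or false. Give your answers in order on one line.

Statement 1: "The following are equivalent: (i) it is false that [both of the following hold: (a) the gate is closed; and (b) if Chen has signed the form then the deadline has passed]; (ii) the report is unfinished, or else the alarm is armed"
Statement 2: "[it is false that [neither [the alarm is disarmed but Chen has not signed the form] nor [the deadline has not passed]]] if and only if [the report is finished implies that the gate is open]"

Statement 1 false, Statement 2 true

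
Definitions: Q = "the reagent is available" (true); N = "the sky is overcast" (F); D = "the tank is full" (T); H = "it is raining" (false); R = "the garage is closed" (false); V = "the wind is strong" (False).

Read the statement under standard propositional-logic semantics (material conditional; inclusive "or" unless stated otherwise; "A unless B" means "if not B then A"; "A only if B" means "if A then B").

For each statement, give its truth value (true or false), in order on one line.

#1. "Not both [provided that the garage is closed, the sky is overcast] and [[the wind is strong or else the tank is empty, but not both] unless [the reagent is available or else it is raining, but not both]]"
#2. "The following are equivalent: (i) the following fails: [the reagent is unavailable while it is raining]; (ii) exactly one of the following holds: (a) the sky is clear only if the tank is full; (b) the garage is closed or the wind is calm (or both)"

#1 False; #2 False

#1: In symbols: (R -> N) nand ((V xor not D) or (Q xor H))

R -> N = False -> False = True
not D = not True = False
V xor not D = False xor False = False
Q xor H = True xor False = True
(V xor not D) or (Q xor H) = False or True = True
(R -> N) nand ((V xor not D) or (Q xor H)) = True nand True = False
Thus #1 is false.

#2: In symbols: not (not Q and H) iff ((not N -> D) xor (R or not V))

not Q = not True = False
not Q and H = False and False = False
not (not Q and H) = not False = True
not N = not False = True
not N -> D = True -> True = True
not V = not False = True
R or not V = False or True = True
(not N -> D) xor (R or not V) = True xor True = False
not (not Q and H) iff ((not N -> D) xor (R or not V)) = True iff False = False
Thus #2 is false.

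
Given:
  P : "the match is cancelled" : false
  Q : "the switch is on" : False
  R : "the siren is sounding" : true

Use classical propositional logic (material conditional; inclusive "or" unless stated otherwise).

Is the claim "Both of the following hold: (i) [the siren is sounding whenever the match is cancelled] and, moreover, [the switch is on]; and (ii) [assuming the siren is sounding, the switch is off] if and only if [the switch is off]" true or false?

Formalization: ((P -> R) & Q) & ((R -> ~Q) <-> ~Q)

P -> R = F -> T = T
(P -> R) & Q = T & F = F
~Q = ~F = T
R -> ~Q = T -> T = T
~Q = ~F = T
(R -> ~Q) <-> ~Q = T <-> T = T
((P -> R) & Q) & ((R -> ~Q) <-> ~Q) = F & T = F

False.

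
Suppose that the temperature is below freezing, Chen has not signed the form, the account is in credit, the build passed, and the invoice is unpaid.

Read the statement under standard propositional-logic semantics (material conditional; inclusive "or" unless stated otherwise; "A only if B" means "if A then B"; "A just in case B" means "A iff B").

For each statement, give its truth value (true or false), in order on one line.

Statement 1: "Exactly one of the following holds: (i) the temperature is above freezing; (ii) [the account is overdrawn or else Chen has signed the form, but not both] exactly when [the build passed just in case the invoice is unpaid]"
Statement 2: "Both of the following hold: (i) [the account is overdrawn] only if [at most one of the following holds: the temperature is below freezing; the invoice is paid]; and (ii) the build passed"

Statement 1 F; Statement 2 T

Let H = "the temperature is below freezing" (True), G = "the account is overdrawn" (False), P = "Chen has signed the form" (False), K = "the build passed" (True), V = "the invoice is paid" (False).

Statement 1: This is not H xor ((G xor P) iff (K iff not V)).

not H = not True = False
G xor P = False xor False = False
not V = not False = True
K iff not V = True iff True = True
(G xor P) iff (K iff not V) = False iff True = False
not H xor ((G xor P) iff (K iff not V)) = False xor False = False
Hence Statement 1 is false.

Statement 2: Parsed as (G -> (H nand V)) and K

H nand V = True nand False = True
G -> (H nand V) = False -> True = True
(G -> (H nand V)) and K = True and True = True
Hence Statement 2 is true.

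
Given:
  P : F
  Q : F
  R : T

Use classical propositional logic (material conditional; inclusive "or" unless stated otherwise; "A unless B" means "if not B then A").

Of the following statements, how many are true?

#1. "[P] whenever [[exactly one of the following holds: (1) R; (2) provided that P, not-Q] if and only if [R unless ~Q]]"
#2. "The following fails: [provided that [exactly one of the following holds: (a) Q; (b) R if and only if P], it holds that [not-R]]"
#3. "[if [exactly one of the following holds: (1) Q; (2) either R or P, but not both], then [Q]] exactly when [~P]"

#1: This is ((R xor (P -> ~Q)) <-> (R | ~Q)) -> P.

~Q = ~F = T
P -> ~Q = F -> T = T
R xor (P -> ~Q) = T xor T = F
~Q = ~F = T
R | ~Q = T | T = T
(R xor (P -> ~Q)) <-> (R | ~Q) = F <-> T = F
((R xor (P -> ~Q)) <-> (R | ~Q)) -> P = F -> F = T
Hence #1 is true.

#2: Formalization: ~((Q xor (R <-> P)) -> ~R)

R <-> P = T <-> F = F
Q xor (R <-> P) = F xor F = F
~R = ~T = F
(Q xor (R <-> P)) -> ~R = F -> F = T
~((Q xor (R <-> P)) -> ~R) = ~T = F
So #2 is false.

#3: Parsed as ((Q xor (R xor P)) -> Q) <-> ~P

R xor P = T xor F = T
Q xor (R xor P) = F xor T = T
(Q xor (R xor P)) -> Q = T -> F = F
~P = ~F = T
((Q xor (R xor P)) -> Q) <-> ~P = F <-> T = F
Hence #3 is false.

True statements: 1 (#1).

1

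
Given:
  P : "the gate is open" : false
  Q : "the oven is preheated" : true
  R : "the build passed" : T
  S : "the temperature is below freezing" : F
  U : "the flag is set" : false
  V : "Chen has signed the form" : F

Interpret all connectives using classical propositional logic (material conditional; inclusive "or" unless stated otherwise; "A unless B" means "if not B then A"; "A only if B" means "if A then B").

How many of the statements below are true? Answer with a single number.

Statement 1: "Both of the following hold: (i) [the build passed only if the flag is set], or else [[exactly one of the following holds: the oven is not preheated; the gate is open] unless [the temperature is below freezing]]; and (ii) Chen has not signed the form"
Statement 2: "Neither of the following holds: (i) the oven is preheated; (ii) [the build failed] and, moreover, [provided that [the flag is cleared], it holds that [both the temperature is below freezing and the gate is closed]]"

Statement 1: Parsed as ((R -> U) | ((~Q xor P) | S)) & ~V

R -> U = T -> F = F
~Q = ~T = F
~Q xor P = F xor F = F
(~Q xor P) | S = F | F = F
(R -> U) | ((~Q xor P) | S) = F | F = F
~V = ~F = T
((R -> U) | ((~Q xor P) | S)) & ~V = F & T = F
Hence Statement 1 is false.

Statement 2: Formalization: Q nor (~R & (~U -> (S & ~P)))

~R = ~T = F
~U = ~F = T
~P = ~F = T
S & ~P = F & T = F
~U -> (S & ~P) = T -> F = F
~R & (~U -> (S & ~P)) = F & F = F
Q nor (~R & (~U -> (S & ~P))) = T nor F = F
Thus Statement 2 is false.

0 of the 2 statements are true (none).

0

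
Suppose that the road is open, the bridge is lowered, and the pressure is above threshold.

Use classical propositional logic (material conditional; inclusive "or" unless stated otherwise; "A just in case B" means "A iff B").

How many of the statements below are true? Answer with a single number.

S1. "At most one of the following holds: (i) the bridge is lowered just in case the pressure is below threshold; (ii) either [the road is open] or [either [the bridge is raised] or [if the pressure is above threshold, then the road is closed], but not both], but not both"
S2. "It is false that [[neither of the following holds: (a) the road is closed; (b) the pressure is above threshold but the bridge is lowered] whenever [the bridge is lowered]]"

2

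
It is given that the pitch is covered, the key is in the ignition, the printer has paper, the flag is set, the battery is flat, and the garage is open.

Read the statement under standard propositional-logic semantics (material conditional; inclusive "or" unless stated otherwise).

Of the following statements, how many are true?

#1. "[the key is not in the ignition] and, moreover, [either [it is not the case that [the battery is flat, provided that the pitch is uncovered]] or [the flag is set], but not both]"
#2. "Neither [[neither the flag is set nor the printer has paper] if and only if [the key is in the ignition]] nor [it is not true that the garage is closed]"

Let W = "the key is in the ignition" (T), K = "the pitch is covered" (T), H = "the battery is charged" (F), M = "the flag is set" (T), R = "the printer has paper" (T), N = "the garage is closed" (F).

#1: This is ~W & (~(~K -> ~H) xor M).

~W = ~T = F
~K = ~T = F
~H = ~F = T
~K -> ~H = F -> T = T
~(~K -> ~H) = ~T = F
~(~K -> ~H) xor M = F xor T = T
~W & (~(~K -> ~H) xor M) = F & T = F
So #1 is false.

#2: Parsed as ((M nor R) <-> W) nor ~N

M nor R = T nor T = F
(M nor R) <-> W = F <-> T = F
~N = ~F = T
((M nor R) <-> W) nor ~N = F nor T = F
So #2 is false.

0 of the 2 statements are true (none).

0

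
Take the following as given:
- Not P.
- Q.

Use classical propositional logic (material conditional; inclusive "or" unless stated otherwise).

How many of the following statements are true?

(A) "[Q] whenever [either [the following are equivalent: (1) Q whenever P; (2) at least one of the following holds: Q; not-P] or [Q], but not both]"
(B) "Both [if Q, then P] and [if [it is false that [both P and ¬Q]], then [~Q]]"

(A): Parsed as (((P → Q) ↔ (Q ∨ ¬P)) ⊕ Q) → Q

P → Q = F → T = T
¬P = ¬F = T
Q ∨ ¬P = T ∨ T = T
(P → Q) ↔ (Q ∨ ¬P) = T ↔ T = T
((P → Q) ↔ (Q ∨ ¬P)) ⊕ Q = T ⊕ T = F
(((P → Q) ↔ (Q ∨ ¬P)) ⊕ Q) → Q = F → T = T
Thus (A) is true.

(B): Formalization: (Q → P) ∧ (¬(P ∧ ¬Q) → ¬Q)

Q → P = T → F = F
¬Q = ¬T = F
P ∧ ¬Q = F ∧ F = F
¬(P ∧ ¬Q) = ¬F = T
¬Q = ¬T = F
¬(P ∧ ¬Q) → ¬Q = T → F = F
(Q → P) ∧ (¬(P ∧ ¬Q) → ¬Q) = F ∧ F = F
Hence (B) is false.

True statements: 1 ((A)).

1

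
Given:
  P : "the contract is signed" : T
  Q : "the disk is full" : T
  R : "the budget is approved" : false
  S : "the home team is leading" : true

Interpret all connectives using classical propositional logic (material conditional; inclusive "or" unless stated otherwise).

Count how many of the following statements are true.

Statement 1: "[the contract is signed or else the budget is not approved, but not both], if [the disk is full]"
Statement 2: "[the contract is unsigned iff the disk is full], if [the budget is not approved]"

Statement 1: In symbols: Q -> (P xor not R)

not R = not False = True
P xor not R = True xor True = False
Q -> (P xor not R) = True -> False = False
So Statement 1 is false.

Statement 2: In symbols: not R -> (not P iff Q)

not R = not False = True
not P = not True = False
not P iff Q = False iff True = False
not R -> (not P iff Q) = True -> False = False
Thus Statement 2 is false.

Count: 0.

0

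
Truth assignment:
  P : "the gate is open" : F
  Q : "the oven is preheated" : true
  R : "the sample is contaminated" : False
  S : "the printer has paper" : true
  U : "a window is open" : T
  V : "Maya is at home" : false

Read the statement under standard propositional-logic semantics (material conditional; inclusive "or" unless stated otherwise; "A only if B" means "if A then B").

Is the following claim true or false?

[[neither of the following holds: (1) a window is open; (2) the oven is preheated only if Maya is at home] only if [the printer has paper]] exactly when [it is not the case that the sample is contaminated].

Values: U=T, Q=T, V=F, S=T, R=F.
In symbols: ((U nor (Q -> V)) -> S) <-> ~R

Q -> V = T -> F = F
U nor (Q -> V) = T nor F = F
(U nor (Q -> V)) -> S = F -> T = T
~R = ~F = T
((U nor (Q -> V)) -> S) <-> ~R = T <-> T = T

True.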